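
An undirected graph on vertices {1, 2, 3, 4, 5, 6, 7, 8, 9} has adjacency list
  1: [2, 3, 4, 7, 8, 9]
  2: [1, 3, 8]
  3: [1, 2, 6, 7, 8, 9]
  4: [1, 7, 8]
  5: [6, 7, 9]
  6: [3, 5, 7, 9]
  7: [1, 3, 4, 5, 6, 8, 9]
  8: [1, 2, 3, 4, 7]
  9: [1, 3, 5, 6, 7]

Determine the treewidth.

A width-3 tree decomposition is:
Bags: B1 = {5, 6, 7, 9}  B2 = {3, 6, 7, 9}  B3 = {1, 3, 7, 9}  B4 = {1, 3, 7, 8}  B5 = {1, 4, 7, 8}  B6 = {1, 2, 3, 8}
Tree: B1–B2, B2–B3, B3–B4, B4–B5, B4–B6
Each bag holds 4 vertices, so the decomposition has width 3, which upper-bounds the treewidth. On the other hand G contains the 4-clique {1, 2, 3, 8}. A clique must lie in a single bag of any decomposition, so no decomposition can have width below 3. The upper and lower bounds meet at 3, so that is the treewidth.

3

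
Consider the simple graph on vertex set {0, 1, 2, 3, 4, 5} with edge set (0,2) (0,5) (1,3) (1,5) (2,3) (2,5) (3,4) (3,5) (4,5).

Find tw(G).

A width-2 tree decomposition is:
Bags: B1 = {1, 3, 5}  B2 = {2, 3, 5}  B3 = {3, 4, 5}  B4 = {0, 2, 5}
Tree: B1–B2, B2–B3, B2–B4
Every bag has size at most 3, so the width is 3 − 1 = 2 and tw(G) ≤ 2. For the lower bound, the 3 vertices {0, 2, 5} are pairwise adjacent, and any tree decomposition puts a clique entirely inside one bag — forcing width ≥ 2. The upper and lower bounds meet at 2, so that is the treewidth.

2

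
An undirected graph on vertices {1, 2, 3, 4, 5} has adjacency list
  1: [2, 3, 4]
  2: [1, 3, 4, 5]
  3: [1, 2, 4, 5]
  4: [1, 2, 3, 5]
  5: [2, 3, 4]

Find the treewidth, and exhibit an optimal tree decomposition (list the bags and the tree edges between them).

Treewidth 3.
Bags: B1 = {1, 2, 3, 4}  B2 = {2, 3, 4, 5}
Tree: B1–B2

The largest bag has 4 vertices, giving width 3; this decomposition certifies tw(G) ≤ 3. For the lower bound, the 4 vertices {1, 2, 3, 4} are pairwise adjacent, and any tree decomposition puts a clique entirely inside one bag — forcing width ≥ 3. Hence tw(G) = 3 exactly.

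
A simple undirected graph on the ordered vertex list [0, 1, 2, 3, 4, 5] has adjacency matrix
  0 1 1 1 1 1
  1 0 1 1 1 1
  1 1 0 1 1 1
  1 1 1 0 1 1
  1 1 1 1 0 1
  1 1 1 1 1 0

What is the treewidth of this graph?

5

A width-5 tree decomposition is:
Bags: B1 = {0, 1, 2, 3, 4, 5}
Tree: (single bag)
With just one bag of size 6, the width is 6 − 1 = 5, so tw(G) ≤ 5. For the lower bound, the 6 vertices {0, 1, 2, 3, 4, 5} are pairwise adjacent, and any tree decomposition puts a clique entirely inside one bag — forcing width ≥ 5. Therefore the treewidth is 5.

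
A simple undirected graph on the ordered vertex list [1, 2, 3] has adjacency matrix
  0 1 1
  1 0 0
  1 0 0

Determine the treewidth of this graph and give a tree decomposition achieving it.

Treewidth 1.
Bags: B1 = {1, 3}  B2 = {1, 2}
Tree: B1–B2

Each bag holds 2 vertices, so the decomposition has width 1, which upper-bounds the treewidth. Since G has at least one edge (e.g. 3–1), it is not an edgeless graph, so tw(G) ≥ 1. Hence tw(G) = 1 exactly.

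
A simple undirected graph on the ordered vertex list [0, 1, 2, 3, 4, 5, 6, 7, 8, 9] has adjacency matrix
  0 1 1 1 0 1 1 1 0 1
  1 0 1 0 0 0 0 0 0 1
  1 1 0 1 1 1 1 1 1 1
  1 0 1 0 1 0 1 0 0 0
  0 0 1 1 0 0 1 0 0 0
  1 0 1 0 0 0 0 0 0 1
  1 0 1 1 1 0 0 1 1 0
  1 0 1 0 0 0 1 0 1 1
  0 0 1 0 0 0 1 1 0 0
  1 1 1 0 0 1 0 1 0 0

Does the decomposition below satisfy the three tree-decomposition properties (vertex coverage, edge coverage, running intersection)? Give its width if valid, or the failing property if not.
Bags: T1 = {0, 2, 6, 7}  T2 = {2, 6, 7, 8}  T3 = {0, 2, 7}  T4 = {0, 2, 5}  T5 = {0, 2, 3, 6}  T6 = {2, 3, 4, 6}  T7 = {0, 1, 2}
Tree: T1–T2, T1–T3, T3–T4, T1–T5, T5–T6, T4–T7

A tree decomposition must satisfy three properties: every vertex lies in some bag; for every edge, both endpoints lie together in some bag; and for every vertex, the bags containing it form a connected subtree. Here vertex 9 appears in no bag, so the decomposition is invalid.

No — vertex 9 appears in no bag.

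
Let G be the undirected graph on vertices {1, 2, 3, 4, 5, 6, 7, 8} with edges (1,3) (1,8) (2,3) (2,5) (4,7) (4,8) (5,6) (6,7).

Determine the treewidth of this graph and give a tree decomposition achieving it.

The largest bag has 3 vertices, giving width 2; this decomposition certifies tw(G) ≤ 2. The edges 8–1–3–2–5–6–7–4–8 form a cycle, so G is not a tree and its treewidth is at least 2. Combining the bounds, tw(G) = 2.

Treewidth 2.
One such decomposition:
Bags: B1 = {1, 3, 8}  B2 = {2, 3, 8}  B3 = {2, 5, 8}  B4 = {5, 6, 8}  B5 = {6, 7, 8}  B6 = {4, 7, 8}
Tree: B1–B2, B2–B3, B3–B4, B4–B5, B5–B6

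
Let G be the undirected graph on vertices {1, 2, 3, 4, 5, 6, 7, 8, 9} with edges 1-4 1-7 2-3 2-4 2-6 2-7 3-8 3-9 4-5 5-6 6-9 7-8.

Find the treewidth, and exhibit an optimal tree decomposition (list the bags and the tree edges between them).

The largest bag has 4 vertices, giving width 3; this decomposition certifies tw(G) ≤ 3. For the lower bound: the 4 vertex sets {1,4,5}, {7}, {2}, {3,6,8,9} are disjoint, each induces a connected subgraph, and every pair is joined by at least one edge of G. Contracting each set to a single vertex therefore yields K_{4} as a minor, and since treewidth is minor-monotone, tw(G) ≥ tw(K_{4}) = 3. The upper and lower bounds meet at 3, so that is the treewidth.

Treewidth 3.
Bags: B1 = {1, 4, 5, 7}  B2 = {2, 4, 5, 7}  B3 = {2, 5, 6, 7}  B4 = {2, 6, 7, 8}  B5 = {2, 3, 6, 8}  B6 = {3, 6, 8, 9}
Tree: B1–B2, B2–B3, B3–B4, B4–B5, B5–B6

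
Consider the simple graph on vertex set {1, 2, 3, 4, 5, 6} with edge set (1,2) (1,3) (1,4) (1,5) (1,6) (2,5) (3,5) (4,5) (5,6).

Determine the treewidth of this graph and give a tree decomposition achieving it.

Treewidth 2.
One such decomposition:
Bags: B1 = {1, 4, 5}  B2 = {1, 3, 5}  B3 = {1, 2, 5}  B4 = {1, 5, 6}
Tree: B1–B2, B2–B3, B3–B4

Each bag holds 3 vertices, so the decomposition has width 2, which upper-bounds the treewidth. Conversely, {1, 2, 5} is a clique of size 3, and the vertices of any clique must share a bag in every tree decomposition; so some bag has ≥ 3 vertices and tw(G) ≥ 2. The upper and lower bounds meet at 2, so that is the treewidth.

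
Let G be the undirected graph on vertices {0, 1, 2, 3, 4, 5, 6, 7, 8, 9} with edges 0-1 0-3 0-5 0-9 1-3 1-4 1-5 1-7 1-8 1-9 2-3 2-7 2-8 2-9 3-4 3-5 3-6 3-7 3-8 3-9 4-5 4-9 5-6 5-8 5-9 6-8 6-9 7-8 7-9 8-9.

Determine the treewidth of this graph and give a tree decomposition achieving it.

Treewidth 4.
Bags: B1 = {1, 3, 5, 8, 9}  B2 = {1, 3, 7, 8, 9}  B3 = {3, 5, 6, 8, 9}  B4 = {2, 3, 7, 8, 9}  B5 = {1, 3, 4, 5, 9}  B6 = {0, 1, 3, 5, 9}
Tree: B1–B2, B1–B3, B2–B4, B1–B5, B1–B6

The largest bag has 5 vertices, giving width 4; this decomposition certifies tw(G) ≤ 4. Conversely, {0, 1, 3, 5, 9} is a clique of size 5, and the vertices of any clique must share a bag in every tree decomposition; so some bag has ≥ 5 vertices and tw(G) ≥ 4. Combining the bounds, tw(G) = 4.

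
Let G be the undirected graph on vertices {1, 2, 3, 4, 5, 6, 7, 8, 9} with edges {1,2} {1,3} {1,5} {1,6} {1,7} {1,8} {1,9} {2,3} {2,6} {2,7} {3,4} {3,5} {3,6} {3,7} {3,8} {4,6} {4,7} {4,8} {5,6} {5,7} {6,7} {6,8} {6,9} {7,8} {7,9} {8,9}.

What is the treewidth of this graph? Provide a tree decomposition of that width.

Treewidth 4.
One optimal decomposition is:
Bags: B1 = {1, 3, 6, 7, 8}  B2 = {1, 2, 3, 6, 7}  B3 = {1, 3, 5, 6, 7}  B4 = {3, 4, 6, 7, 8}  B5 = {1, 6, 7, 8, 9}
Tree: B1–B2, B2–B3, B1–B4, B1–B5

The largest bag has 5 vertices, giving width 4; this decomposition certifies tw(G) ≤ 4. On the other hand G contains the 5-clique {1, 6, 7, 8, 9}. A clique must lie in a single bag of any decomposition, so no decomposition can have width below 4. Therefore the treewidth is 4.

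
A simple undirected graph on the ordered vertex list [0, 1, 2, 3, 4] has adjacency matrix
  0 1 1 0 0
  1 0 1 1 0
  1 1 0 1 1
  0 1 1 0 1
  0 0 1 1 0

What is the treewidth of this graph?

2

A width-2 tree decomposition is:
Bags: B1 = {1, 2, 3}  B2 = {0, 1, 2}  B3 = {2, 3, 4}
Tree: B1–B2, B1–B3
The largest bag has 3 vertices, giving width 2; this decomposition certifies tw(G) ≤ 2. On the other hand G contains the 3-clique {0, 1, 2}. A clique must lie in a single bag of any decomposition, so no decomposition can have width below 2. Combining the bounds, tw(G) = 2.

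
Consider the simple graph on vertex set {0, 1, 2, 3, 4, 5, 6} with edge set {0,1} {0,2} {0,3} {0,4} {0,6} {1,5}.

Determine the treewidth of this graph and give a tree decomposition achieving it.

Treewidth 1.
One optimal decomposition is:
Bags: B1 = {0, 3}  B2 = {0, 6}  B3 = {0, 2}  B4 = {0, 1}  B5 = {1, 5}  B6 = {0, 4}
Tree: B1–B2, B2–B3, B1–B4, B4–B5, B2–B6

The largest bag has 2 vertices, giving width 1; this decomposition certifies tw(G) ≤ 1. Any graph with an edge has treewidth ≥ 1, and G has the edge 0–3. Combining the bounds, tw(G) = 1.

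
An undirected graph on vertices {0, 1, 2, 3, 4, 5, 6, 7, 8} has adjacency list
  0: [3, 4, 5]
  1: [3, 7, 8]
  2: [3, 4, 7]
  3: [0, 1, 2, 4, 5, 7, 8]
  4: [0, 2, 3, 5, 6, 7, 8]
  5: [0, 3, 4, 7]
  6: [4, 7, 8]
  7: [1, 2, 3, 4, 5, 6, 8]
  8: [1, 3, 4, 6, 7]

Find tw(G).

A width-3 tree decomposition is:
Bags: B1 = {3, 4, 7, 8}  B2 = {3, 4, 5, 7}  B3 = {1, 3, 7, 8}  B4 = {0, 3, 4, 5}  B5 = {2, 3, 4, 7}  B6 = {4, 6, 7, 8}
Tree: B1–B2, B1–B3, B2–B4, B1–B5, B1–B6
Each bag holds 4 vertices, so the decomposition has width 3, which upper-bounds the treewidth. For the lower bound, the 4 vertices {1, 3, 7, 8} are pairwise adjacent, and any tree decomposition puts a clique entirely inside one bag — forcing width ≥ 3. Hence tw(G) = 3 exactly.

3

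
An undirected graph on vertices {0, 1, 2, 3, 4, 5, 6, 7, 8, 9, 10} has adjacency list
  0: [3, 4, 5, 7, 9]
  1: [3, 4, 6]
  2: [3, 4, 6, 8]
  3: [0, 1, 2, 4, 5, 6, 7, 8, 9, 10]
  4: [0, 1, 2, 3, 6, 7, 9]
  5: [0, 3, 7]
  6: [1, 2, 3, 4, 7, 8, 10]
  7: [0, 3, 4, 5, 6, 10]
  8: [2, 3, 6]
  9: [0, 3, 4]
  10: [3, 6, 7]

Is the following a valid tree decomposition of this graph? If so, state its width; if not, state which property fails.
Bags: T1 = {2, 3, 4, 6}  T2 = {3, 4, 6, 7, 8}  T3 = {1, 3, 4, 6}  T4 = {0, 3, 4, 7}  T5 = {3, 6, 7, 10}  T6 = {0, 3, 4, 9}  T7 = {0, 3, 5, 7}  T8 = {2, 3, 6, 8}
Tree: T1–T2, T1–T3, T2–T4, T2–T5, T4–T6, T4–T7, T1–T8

A tree decomposition must satisfy three properties: every vertex lies in some bag; for every edge, both endpoints lie together in some bag; and for every vertex, the bags containing it form a connected subtree. Here bags containing vertex 8 are not connected in the tree, so the decomposition is invalid.

No — bags containing vertex 8 are not connected in the tree.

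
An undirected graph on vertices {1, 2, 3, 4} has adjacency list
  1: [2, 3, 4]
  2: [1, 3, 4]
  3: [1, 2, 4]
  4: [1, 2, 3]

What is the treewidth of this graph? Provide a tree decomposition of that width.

Treewidth 3.
One such decomposition:
Bags: B1 = {1, 2, 3, 4}
Tree: (single bag)

A single bag containing all 4 vertices is trivially a valid decomposition of width 3. On the other hand G contains the 4-clique {1, 2, 3, 4}. A clique must lie in a single bag of any decomposition, so no decomposition can have width below 3. Therefore the treewidth is 3.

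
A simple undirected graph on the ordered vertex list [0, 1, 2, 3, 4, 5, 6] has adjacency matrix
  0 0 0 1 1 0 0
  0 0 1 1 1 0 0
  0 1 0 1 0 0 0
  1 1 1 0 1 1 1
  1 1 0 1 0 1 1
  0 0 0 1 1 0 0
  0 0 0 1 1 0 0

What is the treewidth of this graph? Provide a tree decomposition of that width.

Each bag holds 3 vertices, so the decomposition has width 2, which upper-bounds the treewidth. Conversely, {1, 2, 3} is a clique of size 3, and the vertices of any clique must share a bag in every tree decomposition; so some bag has ≥ 3 vertices and tw(G) ≥ 2. Hence tw(G) = 2 exactly.

Treewidth 2.
One optimal decomposition is:
Bags: B1 = {0, 3, 4}  B2 = {3, 4, 5}  B3 = {1, 3, 4}  B4 = {3, 4, 6}  B5 = {1, 2, 3}
Tree: B1–B2, B2–B3, B2–B4, B3–B5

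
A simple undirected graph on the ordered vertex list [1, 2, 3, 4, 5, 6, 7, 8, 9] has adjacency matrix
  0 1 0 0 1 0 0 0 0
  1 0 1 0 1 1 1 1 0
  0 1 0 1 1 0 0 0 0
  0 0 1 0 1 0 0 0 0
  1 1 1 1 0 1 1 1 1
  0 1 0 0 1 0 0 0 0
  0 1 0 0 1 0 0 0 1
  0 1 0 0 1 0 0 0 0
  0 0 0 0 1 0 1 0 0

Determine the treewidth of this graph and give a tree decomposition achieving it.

Each bag holds 3 vertices, so the decomposition has width 2, which upper-bounds the treewidth. On the other hand G contains the 3-clique {5, 7, 9}. A clique must lie in a single bag of any decomposition, so no decomposition can have width below 2. Hence tw(G) = 2 exactly.

Treewidth 2.
One such decomposition:
Bags: B1 = {2, 5, 7}  B2 = {5, 7, 9}  B3 = {1, 2, 5}  B4 = {2, 3, 5}  B5 = {2, 5, 8}  B6 = {3, 4, 5}  B7 = {2, 5, 6}
Tree: B1–B2, B1–B3, B3–B4, B1–B5, B4–B6, B4–B7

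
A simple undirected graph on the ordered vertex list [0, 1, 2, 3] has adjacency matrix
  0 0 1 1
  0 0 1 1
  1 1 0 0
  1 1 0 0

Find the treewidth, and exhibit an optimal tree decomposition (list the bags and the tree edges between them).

Treewidth 2.
One such decomposition:
Bags: B1 = {1, 2, 3}  B2 = {0, 2, 3}
Tree: B1–B2

The largest bag has 3 vertices, giving width 2; this decomposition certifies tw(G) ≤ 2. Since 2–1–3–0–2 is a cycle in G, G is not acyclic. Forests are exactly the graphs of treewidth ≤ 1, so tw(G) ≥ 2. Combining the bounds, tw(G) = 2.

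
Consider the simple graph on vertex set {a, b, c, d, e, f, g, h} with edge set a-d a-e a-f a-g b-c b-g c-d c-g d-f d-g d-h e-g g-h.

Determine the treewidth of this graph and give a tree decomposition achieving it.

Treewidth 2.
One optimal decomposition is:
Bags: B1 = {c, d, g}  B2 = {d, g, h}  B3 = {a, d, g}  B4 = {b, c, g}  B5 = {a, d, f}  B6 = {a, e, g}
Tree: B1–B2, B2–B3, B1–B4, B3–B5, B3–B6

Each bag holds 3 vertices, so the decomposition has width 2, which upper-bounds the treewidth. For the lower bound, the 3 vertices {d, g, h} are pairwise adjacent, and any tree decomposition puts a clique entirely inside one bag — forcing width ≥ 2. Hence tw(G) = 2 exactly.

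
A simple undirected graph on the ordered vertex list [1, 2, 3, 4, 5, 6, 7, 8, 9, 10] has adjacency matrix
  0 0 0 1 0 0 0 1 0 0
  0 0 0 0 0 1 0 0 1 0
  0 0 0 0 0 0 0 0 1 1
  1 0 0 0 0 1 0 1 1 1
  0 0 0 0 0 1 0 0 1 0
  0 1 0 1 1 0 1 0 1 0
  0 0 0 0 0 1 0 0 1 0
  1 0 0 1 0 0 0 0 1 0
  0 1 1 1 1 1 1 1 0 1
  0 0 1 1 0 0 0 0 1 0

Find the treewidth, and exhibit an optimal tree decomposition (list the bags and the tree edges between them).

Treewidth 2.
One optimal decomposition is:
Bags: B1 = {6, 7, 9}  B2 = {2, 6, 9}  B3 = {4, 6, 9}  B4 = {4, 9, 10}  B5 = {4, 8, 9}  B6 = {3, 9, 10}  B7 = {5, 6, 9}  B8 = {1, 4, 8}
Tree: B1–B2, B1–B3, B3–B4, B3–B5, B4–B6, B1–B7, B5–B8

The largest bag has 3 vertices, giving width 2; this decomposition certifies tw(G) ≤ 2. On the other hand G contains the 3-clique {1, 4, 8}. A clique must lie in a single bag of any decomposition, so no decomposition can have width below 2. The upper and lower bounds meet at 2, so that is the treewidth.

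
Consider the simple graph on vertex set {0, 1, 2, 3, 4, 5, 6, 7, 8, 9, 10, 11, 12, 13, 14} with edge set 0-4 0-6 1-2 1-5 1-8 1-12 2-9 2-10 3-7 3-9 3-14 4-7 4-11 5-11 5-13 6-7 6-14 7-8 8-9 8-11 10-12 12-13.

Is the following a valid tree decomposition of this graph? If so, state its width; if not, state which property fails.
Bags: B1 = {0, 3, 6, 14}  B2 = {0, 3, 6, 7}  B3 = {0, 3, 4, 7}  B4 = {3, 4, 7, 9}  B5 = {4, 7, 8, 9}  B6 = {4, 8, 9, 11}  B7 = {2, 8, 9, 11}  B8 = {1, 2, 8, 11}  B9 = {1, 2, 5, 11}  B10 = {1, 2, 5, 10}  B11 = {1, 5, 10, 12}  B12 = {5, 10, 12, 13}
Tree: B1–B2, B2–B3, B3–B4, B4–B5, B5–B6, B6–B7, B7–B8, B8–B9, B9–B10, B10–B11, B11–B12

Yes; width 3.

Vertex coverage: the bags together contain {0, 1, 2, 3, 4, 5, 6, 7, 8, 9, 10, 11, 12, 13, 14}, the full vertex set. Edge coverage: each edge of G has both endpoints in at least one bag. Running intersection: for every vertex, the bags containing it form a connected subtree. All three properties hold, so this is a valid tree decomposition of width max|bag| − 1 = 3, and hence tw(G) ≤ 3.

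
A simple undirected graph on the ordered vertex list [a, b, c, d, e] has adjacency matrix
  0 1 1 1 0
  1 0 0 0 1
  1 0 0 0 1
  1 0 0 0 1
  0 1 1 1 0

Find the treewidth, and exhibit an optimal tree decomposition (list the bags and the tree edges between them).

Treewidth 2.
One such decomposition:
Bags: B1 = {a, c, e}  B2 = {a, d, e}  B3 = {a, b, e}
Tree: B1–B2, B2–B3

Every bag has size at most 3, so the width is 3 − 1 = 2 and tw(G) ≤ 2. Since e–c–a–d–e is a cycle in G, G is not acyclic. Forests are exactly the graphs of treewidth ≤ 1, so tw(G) ≥ 2. Therefore the treewidth is 2.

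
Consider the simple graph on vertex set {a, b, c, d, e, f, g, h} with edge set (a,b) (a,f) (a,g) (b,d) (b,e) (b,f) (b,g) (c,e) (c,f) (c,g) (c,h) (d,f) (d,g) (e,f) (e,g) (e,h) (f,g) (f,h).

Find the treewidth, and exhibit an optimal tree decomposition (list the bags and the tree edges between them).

Each bag holds 4 vertices, so the decomposition has width 3, which upper-bounds the treewidth. For the lower bound, the 4 vertices {c, e, f, g} are pairwise adjacent, and any tree decomposition puts a clique entirely inside one bag — forcing width ≥ 3. Combining the bounds, tw(G) = 3.

Treewidth 3.
Bags: B1 = {b, e, f, g}  B2 = {c, e, f, g}  B3 = {c, e, f, h}  B4 = {b, d, f, g}  B5 = {a, b, f, g}
Tree: B1–B2, B2–B3, B1–B4, B1–B5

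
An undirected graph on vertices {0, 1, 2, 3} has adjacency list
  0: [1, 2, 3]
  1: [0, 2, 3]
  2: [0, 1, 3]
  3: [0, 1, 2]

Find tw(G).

A width-3 tree decomposition is:
Bags: B1 = {0, 1, 2, 3}
Tree: (single bag)
A single bag containing all 4 vertices is trivially a valid decomposition of width 3. On the other hand G contains the 4-clique {0, 1, 2, 3}. A clique must lie in a single bag of any decomposition, so no decomposition can have width below 3. The upper and lower bounds meet at 3, so that is the treewidth.

3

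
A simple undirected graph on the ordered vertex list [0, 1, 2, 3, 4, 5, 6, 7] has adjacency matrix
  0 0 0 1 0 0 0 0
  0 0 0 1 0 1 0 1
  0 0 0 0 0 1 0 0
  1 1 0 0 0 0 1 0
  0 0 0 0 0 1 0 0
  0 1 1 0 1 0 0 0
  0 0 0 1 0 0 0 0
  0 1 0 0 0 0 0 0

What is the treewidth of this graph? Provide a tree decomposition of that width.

Treewidth 1.
One optimal decomposition is:
Bags: B1 = {1, 5}  B2 = {4, 5}  B3 = {1, 3}  B4 = {0, 3}  B5 = {3, 6}  B6 = {2, 5}  B7 = {1, 7}
Tree: B1–B2, B1–B3, B3–B4, B3–B5, B1–B6, B1–B7

Each bag holds 2 vertices, so the decomposition has width 1, which upper-bounds the treewidth. G has an edge, so its treewidth is at least 1. The upper and lower bounds meet at 1, so that is the treewidth.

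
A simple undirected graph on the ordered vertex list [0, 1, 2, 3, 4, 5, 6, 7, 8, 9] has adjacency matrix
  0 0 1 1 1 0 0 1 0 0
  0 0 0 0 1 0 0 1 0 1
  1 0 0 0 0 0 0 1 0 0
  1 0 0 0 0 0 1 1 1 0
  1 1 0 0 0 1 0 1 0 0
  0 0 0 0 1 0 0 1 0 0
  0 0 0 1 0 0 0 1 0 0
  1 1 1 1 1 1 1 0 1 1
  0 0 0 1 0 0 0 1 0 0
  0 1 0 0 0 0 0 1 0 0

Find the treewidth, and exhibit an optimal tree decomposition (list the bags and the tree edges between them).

Treewidth 2.
One optimal decomposition is:
Bags: B1 = {1, 7, 9}  B2 = {1, 4, 7}  B3 = {0, 4, 7}  B4 = {4, 5, 7}  B5 = {0, 3, 7}  B6 = {0, 2, 7}  B7 = {3, 7, 8}  B8 = {3, 6, 7}
Tree: B1–B2, B2–B3, B3–B4, B3–B5, B5–B6, B5–B7, B5–B8

Every bag has size at most 3, so the width is 3 − 1 = 2 and tw(G) ≤ 2. On the other hand G contains the 3-clique {0, 2, 7}. A clique must lie in a single bag of any decomposition, so no decomposition can have width below 2. Therefore the treewidth is 2.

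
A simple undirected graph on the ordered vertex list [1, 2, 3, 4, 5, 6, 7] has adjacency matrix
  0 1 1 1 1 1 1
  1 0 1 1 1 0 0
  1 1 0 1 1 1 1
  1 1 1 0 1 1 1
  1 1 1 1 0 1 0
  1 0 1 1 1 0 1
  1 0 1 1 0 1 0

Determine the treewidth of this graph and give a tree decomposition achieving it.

The largest bag has 5 vertices, giving width 4; this decomposition certifies tw(G) ≤ 4. On the other hand G contains the 5-clique {1, 2, 3, 4, 5}. A clique must lie in a single bag of any decomposition, so no decomposition can have width below 4. The upper and lower bounds meet at 4, so that is the treewidth.

Treewidth 4.
One optimal decomposition is:
Bags: B1 = {1, 3, 4, 6, 7}  B2 = {1, 3, 4, 5, 6}  B3 = {1, 2, 3, 4, 5}
Tree: B1–B2, B2–B3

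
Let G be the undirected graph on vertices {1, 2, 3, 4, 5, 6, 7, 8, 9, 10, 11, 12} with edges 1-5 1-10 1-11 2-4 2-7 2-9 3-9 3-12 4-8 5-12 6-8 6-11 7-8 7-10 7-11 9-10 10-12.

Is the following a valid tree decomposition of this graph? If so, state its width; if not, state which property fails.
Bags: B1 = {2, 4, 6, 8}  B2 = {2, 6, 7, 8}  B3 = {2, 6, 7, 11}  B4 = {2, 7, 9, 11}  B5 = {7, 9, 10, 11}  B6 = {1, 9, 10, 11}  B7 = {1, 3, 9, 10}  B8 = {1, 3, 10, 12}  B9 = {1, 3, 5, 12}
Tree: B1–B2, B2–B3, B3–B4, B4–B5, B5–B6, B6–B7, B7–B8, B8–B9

Yes; width 3.

Checking the three conditions: (i) the bags cover all of {1, 2, 3, 4, 5, 6, 7, 8, 9, 10, 11, 12}; (ii) for each edge, some bag contains both endpoints; (iii) the bags containing any fixed vertex form a subtree. All hold, so the decomposition is valid with width 4 − 1 = 3.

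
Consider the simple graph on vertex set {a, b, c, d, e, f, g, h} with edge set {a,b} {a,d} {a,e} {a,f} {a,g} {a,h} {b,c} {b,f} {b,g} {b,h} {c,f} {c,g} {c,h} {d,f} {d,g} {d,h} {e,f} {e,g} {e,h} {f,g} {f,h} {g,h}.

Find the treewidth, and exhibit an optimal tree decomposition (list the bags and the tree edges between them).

Treewidth 4.
Bags: B1 = {b, c, f, g, h}  B2 = {a, b, f, g, h}  B3 = {a, e, f, g, h}  B4 = {a, d, f, g, h}
Tree: B1–B2, B2–B3, B2–B4

Every bag has size at most 5, so the width is 5 − 1 = 4 and tw(G) ≤ 4. On the other hand G contains the 5-clique {b, c, f, g, h}. A clique must lie in a single bag of any decomposition, so no decomposition can have width below 4. Hence tw(G) = 4 exactly.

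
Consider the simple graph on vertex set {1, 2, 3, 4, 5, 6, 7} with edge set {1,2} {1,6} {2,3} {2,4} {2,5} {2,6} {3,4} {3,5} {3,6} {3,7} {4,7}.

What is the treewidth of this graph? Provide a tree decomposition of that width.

Treewidth 2.
Bags: B1 = {2, 3, 5}  B2 = {2, 3, 4}  B3 = {2, 3, 6}  B4 = {1, 2, 6}  B5 = {3, 4, 7}
Tree: B1–B2, B1–B3, B3–B4, B2–B5

Every bag has size at most 3, so the width is 3 − 1 = 2 and tw(G) ≤ 2. On the other hand G contains the 3-clique {1, 2, 6}. A clique must lie in a single bag of any decomposition, so no decomposition can have width below 2. The upper and lower bounds meet at 2, so that is the treewidth.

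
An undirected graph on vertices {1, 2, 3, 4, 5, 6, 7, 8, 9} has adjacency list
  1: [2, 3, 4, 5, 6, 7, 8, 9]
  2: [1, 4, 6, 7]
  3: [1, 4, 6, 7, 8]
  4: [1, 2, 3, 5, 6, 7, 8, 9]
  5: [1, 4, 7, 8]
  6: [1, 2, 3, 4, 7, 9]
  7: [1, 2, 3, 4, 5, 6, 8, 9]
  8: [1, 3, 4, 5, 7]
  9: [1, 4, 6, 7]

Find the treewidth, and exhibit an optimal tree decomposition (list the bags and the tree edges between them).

Treewidth 4.
One optimal decomposition is:
Bags: B1 = {1, 3, 4, 7, 8}  B2 = {1, 4, 5, 7, 8}  B3 = {1, 3, 4, 6, 7}  B4 = {1, 4, 6, 7, 9}  B5 = {1, 2, 4, 6, 7}
Tree: B1–B2, B1–B3, B3–B4, B3–B5

Every bag has size at most 5, so the width is 5 − 1 = 4 and tw(G) ≤ 4. Conversely, {1, 3, 4, 7, 8} is a clique of size 5, and the vertices of any clique must share a bag in every tree decomposition; so some bag has ≥ 5 vertices and tw(G) ≥ 4. The upper and lower bounds meet at 4, so that is the treewidth.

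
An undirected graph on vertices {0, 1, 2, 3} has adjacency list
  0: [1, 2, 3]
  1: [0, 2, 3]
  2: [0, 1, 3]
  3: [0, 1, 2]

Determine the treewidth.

3

A width-3 tree decomposition is:
Bags: B1 = {0, 1, 2, 3}
Tree: (single bag)
A single bag containing all 4 vertices is trivially a valid decomposition of width 3. For the lower bound, the 4 vertices {0, 1, 2, 3} are pairwise adjacent, and any tree decomposition puts a clique entirely inside one bag — forcing width ≥ 3. Therefore the treewidth is 3.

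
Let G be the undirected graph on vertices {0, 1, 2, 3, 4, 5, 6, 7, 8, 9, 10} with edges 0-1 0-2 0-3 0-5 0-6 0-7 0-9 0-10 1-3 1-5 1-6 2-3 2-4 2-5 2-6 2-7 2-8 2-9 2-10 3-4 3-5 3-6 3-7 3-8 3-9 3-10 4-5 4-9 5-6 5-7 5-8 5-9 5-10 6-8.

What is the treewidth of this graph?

4

A width-4 tree decomposition is:
Bags: B1 = {0, 2, 3, 5, 6}  B2 = {0, 2, 3, 5, 9}  B3 = {0, 1, 3, 5, 6}  B4 = {2, 3, 5, 6, 8}  B5 = {0, 2, 3, 5, 7}  B6 = {2, 3, 4, 5, 9}  B7 = {0, 2, 3, 5, 10}
Tree: B1–B2, B1–B3, B1–B4, B2–B5, B2–B6, B5–B7
Every bag has size at most 5, so the width is 5 − 1 = 4 and tw(G) ≤ 4. Conversely, {0, 1, 3, 5, 6} is a clique of size 5, and the vertices of any clique must share a bag in every tree decomposition; so some bag has ≥ 5 vertices and tw(G) ≥ 4. Hence tw(G) = 4 exactly.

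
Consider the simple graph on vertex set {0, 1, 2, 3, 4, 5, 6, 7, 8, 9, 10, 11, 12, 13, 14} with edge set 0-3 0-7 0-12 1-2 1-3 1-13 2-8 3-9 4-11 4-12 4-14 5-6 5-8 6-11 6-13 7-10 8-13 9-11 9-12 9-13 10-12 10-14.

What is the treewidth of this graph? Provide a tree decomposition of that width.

Treewidth 3.
One optimal decomposition is:
Bags: B1 = {0, 7, 10, 14}  B2 = {0, 10, 12, 14}  B3 = {0, 4, 12, 14}  B4 = {0, 3, 4, 12}  B5 = {3, 4, 9, 12}  B6 = {3, 4, 9, 11}  B7 = {1, 3, 9, 11}  B8 = {1, 9, 11, 13}  B9 = {1, 6, 11, 13}  B10 = {1, 2, 6, 13}  B11 = {2, 6, 8, 13}  B12 = {2, 5, 6, 8}
Tree: B1–B2, B2–B3, B3–B4, B4–B5, B5–B6, B6–B7, B7–B8, B8–B9, B9–B10, B10–B11, B11–B12

Every bag has size at most 4, so the width is 4 − 1 = 3 and tw(G) ≤ 3. For the lower bound: the 4 vertex sets {7,10,14}, {0}, {12}, {3,4,9,11} are disjoint, each induces a connected subgraph, and every pair is joined by at least one edge of G. Contracting each set to a single vertex therefore yields K_{4} as a minor, and since treewidth is minor-monotone, tw(G) ≥ tw(K_{4}) = 3. The upper and lower bounds meet at 3, so that is the treewidth.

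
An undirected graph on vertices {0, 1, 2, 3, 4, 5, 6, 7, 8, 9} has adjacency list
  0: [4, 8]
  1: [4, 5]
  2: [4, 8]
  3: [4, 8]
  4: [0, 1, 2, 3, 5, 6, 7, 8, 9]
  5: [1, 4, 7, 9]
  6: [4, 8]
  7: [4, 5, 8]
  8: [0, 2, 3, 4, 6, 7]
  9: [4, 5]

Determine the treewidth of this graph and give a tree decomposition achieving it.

Treewidth 2.
One optimal decomposition is:
Bags: B1 = {4, 6, 8}  B2 = {4, 7, 8}  B3 = {4, 5, 7}  B4 = {1, 4, 5}  B5 = {2, 4, 8}  B6 = {4, 5, 9}  B7 = {3, 4, 8}  B8 = {0, 4, 8}
Tree: B1–B2, B2–B3, B3–B4, B1–B5, B4–B6, B5–B7, B1–B8

Every bag has size at most 3, so the width is 3 − 1 = 2 and tw(G) ≤ 2. Conversely, {0, 4, 8} is a clique of size 3, and the vertices of any clique must share a bag in every tree decomposition; so some bag has ≥ 3 vertices and tw(G) ≥ 2. Therefore the treewidth is 2.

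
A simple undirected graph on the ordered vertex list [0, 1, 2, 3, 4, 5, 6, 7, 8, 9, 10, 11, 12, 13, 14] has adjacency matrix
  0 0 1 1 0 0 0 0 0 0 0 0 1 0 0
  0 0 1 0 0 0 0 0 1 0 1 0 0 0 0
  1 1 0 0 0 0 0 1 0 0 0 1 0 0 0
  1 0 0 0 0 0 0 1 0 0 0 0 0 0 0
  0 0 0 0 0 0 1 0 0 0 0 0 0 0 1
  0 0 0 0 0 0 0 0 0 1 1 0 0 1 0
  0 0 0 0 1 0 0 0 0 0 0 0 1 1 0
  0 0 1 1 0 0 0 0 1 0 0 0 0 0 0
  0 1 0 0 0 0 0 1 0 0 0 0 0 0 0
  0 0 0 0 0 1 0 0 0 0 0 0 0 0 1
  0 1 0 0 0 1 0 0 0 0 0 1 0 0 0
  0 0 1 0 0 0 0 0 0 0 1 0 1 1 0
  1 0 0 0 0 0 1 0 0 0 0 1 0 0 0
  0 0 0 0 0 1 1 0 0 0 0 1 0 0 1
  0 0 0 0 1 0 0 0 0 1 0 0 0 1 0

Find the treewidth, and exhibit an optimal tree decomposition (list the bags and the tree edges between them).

Treewidth 3.
Bags: B1 = {1, 3, 7, 8}  B2 = {1, 2, 3, 7}  B3 = {0, 1, 2, 3}  B4 = {0, 1, 2, 10}  B5 = {0, 2, 10, 11}  B6 = {0, 10, 11, 12}  B7 = {5, 10, 11, 12}  B8 = {5, 11, 12, 13}  B9 = {5, 6, 12, 13}  B10 = {5, 6, 9, 13}  B11 = {6, 9, 13, 14}  B12 = {4, 6, 9, 14}
Tree: B1–B2, B2–B3, B3–B4, B4–B5, B5–B6, B6–B7, B7–B8, B8–B9, B9–B10, B10–B11, B11–B12

Every bag has size at most 4, so the width is 4 − 1 = 3 and tw(G) ≤ 3. For the lower bound: the 4 vertex sets {3,7,8}, {1}, {2}, {0,10,11,12} are disjoint, each induces a connected subgraph, and every pair is joined by at least one edge of G. Contracting each set to a single vertex therefore yields K_{4} as a minor, and since treewidth is minor-monotone, tw(G) ≥ tw(K_{4}) = 3. Combining the bounds, tw(G) = 3.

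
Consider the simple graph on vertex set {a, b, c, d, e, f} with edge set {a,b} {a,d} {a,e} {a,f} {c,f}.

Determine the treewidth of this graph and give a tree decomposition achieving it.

Each bag holds 2 vertices, so the decomposition has width 1, which upper-bounds the treewidth. Since G has at least one edge (e.g. f–a), it is not an edgeless graph, so tw(G) ≥ 1. Hence tw(G) = 1 exactly.

Treewidth 1.
One such decomposition:
Bags: B1 = {a, f}  B2 = {a, d}  B3 = {a, b}  B4 = {c, f}  B5 = {a, e}
Tree: B1–B2, B2–B3, B1–B4, B2–B5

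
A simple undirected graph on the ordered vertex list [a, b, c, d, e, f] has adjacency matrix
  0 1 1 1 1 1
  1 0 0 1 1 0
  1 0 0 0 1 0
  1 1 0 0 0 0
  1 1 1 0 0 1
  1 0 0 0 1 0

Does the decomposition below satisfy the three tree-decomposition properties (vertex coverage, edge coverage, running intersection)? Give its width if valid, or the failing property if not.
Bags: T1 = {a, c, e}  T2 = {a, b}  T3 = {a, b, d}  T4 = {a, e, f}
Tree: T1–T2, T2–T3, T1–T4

A tree decomposition must satisfy three properties: every vertex lies in some bag; for every edge, both endpoints lie together in some bag; and for every vertex, the bags containing it form a connected subtree. Here edge (e,b) lies in no bag, so the decomposition is invalid.

No — edge (e,b) lies in no bag.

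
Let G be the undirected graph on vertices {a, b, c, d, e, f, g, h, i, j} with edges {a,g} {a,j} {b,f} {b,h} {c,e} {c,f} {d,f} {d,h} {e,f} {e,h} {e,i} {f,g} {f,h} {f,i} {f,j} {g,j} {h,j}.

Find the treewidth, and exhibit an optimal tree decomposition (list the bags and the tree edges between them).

Treewidth 2.
One such decomposition:
Bags: B1 = {c, e, f}  B2 = {e, f, h}  B3 = {f, h, j}  B4 = {d, f, h}  B5 = {b, f, h}  B6 = {e, f, i}  B7 = {f, g, j}  B8 = {a, g, j}
Tree: B1–B2, B2–B3, B2–B4, B4–B5, B1–B6, B3–B7, B7–B8

Every bag has size at most 3, so the width is 3 − 1 = 2 and tw(G) ≤ 2. On the other hand G contains the 3-clique {a, g, j}. A clique must lie in a single bag of any decomposition, so no decomposition can have width below 2. Hence tw(G) = 2 exactly.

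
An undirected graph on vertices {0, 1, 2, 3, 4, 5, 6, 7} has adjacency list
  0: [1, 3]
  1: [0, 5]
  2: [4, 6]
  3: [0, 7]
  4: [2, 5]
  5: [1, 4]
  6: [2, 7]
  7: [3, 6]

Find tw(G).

A width-2 tree decomposition is:
Bags: B1 = {0, 1, 5}  B2 = {0, 3, 5}  B3 = {3, 5, 7}  B4 = {5, 6, 7}  B5 = {2, 5, 6}  B6 = {2, 4, 5}
Tree: B1–B2, B2–B3, B3–B4, B4–B5, B5–B6
Every bag has size at most 3, so the width is 3 − 1 = 2 and tw(G) ≤ 2. The edges 5–1–0–3–7–6–2–4–5 form a cycle, so G is not a tree and its treewidth is at least 2. Therefore the treewidth is 2.

2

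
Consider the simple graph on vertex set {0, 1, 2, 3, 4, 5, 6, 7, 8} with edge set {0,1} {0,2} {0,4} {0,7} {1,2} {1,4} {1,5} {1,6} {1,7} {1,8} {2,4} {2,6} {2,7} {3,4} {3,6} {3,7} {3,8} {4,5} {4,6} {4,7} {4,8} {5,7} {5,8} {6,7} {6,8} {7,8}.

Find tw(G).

A width-4 tree decomposition is:
Bags: B1 = {1, 2, 4, 6, 7}  B2 = {1, 4, 6, 7, 8}  B3 = {0, 1, 2, 4, 7}  B4 = {3, 4, 6, 7, 8}  B5 = {1, 4, 5, 7, 8}
Tree: B1–B2, B1–B3, B2–B4, B2–B5
Each bag holds 5 vertices, so the decomposition has width 4, which upper-bounds the treewidth. Conversely, {1, 4, 5, 7, 8} is a clique of size 5, and the vertices of any clique must share a bag in every tree decomposition; so some bag has ≥ 5 vertices and tw(G) ≥ 4. Hence tw(G) = 4 exactly.

4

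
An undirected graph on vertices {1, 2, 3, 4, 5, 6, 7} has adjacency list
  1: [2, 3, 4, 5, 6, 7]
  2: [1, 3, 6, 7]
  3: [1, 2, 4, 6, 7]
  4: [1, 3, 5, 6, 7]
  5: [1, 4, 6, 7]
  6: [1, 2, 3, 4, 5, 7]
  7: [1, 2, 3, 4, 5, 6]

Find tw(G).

4

A width-4 tree decomposition is:
Bags: B1 = {1, 2, 3, 6, 7}  B2 = {1, 3, 4, 6, 7}  B3 = {1, 4, 5, 6, 7}
Tree: B1–B2, B2–B3
Every bag has size at most 5, so the width is 5 − 1 = 4 and tw(G) ≤ 4. For the lower bound, the 5 vertices {1, 2, 3, 6, 7} are pairwise adjacent, and any tree decomposition puts a clique entirely inside one bag — forcing width ≥ 4. Combining the bounds, tw(G) = 4.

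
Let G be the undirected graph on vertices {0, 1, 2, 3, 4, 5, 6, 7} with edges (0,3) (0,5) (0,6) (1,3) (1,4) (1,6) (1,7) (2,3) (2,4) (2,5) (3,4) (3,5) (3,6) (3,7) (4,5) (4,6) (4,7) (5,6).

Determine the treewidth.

A width-3 tree decomposition is:
Bags: B1 = {1, 3, 4, 7}  B2 = {1, 3, 4, 6}  B3 = {3, 4, 5, 6}  B4 = {0, 3, 5, 6}  B5 = {2, 3, 4, 5}
Tree: B1–B2, B2–B3, B3–B4, B3–B5
Every bag has size at most 4, so the width is 4 − 1 = 3 and tw(G) ≤ 3. For the lower bound, the 4 vertices {0, 3, 5, 6} are pairwise adjacent, and any tree decomposition puts a clique entirely inside one bag — forcing width ≥ 3. Therefore the treewidth is 3.

3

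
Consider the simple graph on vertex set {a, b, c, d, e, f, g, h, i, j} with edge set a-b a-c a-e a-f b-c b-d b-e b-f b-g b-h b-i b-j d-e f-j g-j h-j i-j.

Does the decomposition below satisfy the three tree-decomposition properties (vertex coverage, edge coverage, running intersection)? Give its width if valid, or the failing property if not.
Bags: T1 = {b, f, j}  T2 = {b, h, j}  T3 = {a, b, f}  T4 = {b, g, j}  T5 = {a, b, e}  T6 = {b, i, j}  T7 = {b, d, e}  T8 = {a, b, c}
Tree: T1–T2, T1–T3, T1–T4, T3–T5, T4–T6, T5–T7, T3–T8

Every vertex of G appears in some bag (union = {a, b, c, d, e, f, g, h, i, j}); every edge is covered by a bag; and for each vertex v the set of bags containing v is connected in the bag tree. The decomposition is therefore valid. The largest bag has 3 vertices, so the width is 2.

Yes; width 2.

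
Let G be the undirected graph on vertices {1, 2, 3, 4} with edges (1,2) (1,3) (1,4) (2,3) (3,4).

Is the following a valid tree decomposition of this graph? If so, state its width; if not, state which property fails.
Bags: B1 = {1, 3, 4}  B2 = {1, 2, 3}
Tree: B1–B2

Yes; width 2.

Every vertex of G appears in some bag (union = {1, 2, 3, 4}); every edge is covered by a bag; and for each vertex v the set of bags containing v is connected in the bag tree. The decomposition is therefore valid. The largest bag has 3 vertices, so the width is 2.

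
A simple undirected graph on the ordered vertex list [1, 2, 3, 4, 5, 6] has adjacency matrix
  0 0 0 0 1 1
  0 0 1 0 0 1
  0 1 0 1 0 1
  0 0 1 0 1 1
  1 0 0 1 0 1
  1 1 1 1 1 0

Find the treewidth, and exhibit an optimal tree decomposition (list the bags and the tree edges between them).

Treewidth 2.
One optimal decomposition is:
Bags: B1 = {3, 4, 6}  B2 = {4, 5, 6}  B3 = {1, 5, 6}  B4 = {2, 3, 6}
Tree: B1–B2, B2–B3, B1–B4

Every bag has size at most 3, so the width is 3 − 1 = 2 and tw(G) ≤ 2. Conversely, {1, 5, 6} is a clique of size 3, and the vertices of any clique must share a bag in every tree decomposition; so some bag has ≥ 3 vertices and tw(G) ≥ 2. Hence tw(G) = 2 exactly.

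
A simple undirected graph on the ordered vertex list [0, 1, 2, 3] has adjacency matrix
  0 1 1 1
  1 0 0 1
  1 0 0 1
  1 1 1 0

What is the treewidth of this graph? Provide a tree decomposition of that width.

Treewidth 2.
One optimal decomposition is:
Bags: B1 = {0, 2, 3}  B2 = {0, 1, 3}
Tree: B1–B2

Each bag holds 3 vertices, so the decomposition has width 2, which upper-bounds the treewidth. For the lower bound, the 3 vertices {0, 1, 3} are pairwise adjacent, and any tree decomposition puts a clique entirely inside one bag — forcing width ≥ 2. The upper and lower bounds meet at 2, so that is the treewidth.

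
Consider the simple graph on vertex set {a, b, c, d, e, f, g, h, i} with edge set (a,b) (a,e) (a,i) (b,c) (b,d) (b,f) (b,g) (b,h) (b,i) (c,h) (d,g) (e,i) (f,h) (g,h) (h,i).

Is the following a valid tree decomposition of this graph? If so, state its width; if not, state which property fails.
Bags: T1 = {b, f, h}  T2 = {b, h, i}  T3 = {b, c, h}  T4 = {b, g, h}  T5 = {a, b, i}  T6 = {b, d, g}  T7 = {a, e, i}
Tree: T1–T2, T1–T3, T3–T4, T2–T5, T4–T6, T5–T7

Yes; width 2.

Every vertex of G appears in some bag (union = {a, b, c, d, e, f, g, h, i}); every edge is covered by a bag; and for each vertex v the set of bags containing v is connected in the bag tree. The decomposition is therefore valid. The largest bag has 3 vertices, so the width is 2.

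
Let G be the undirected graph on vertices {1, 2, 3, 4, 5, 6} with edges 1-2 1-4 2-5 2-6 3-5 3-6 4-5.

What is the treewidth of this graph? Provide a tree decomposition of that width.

Treewidth 2.
One such decomposition:
Bags: B1 = {1, 4, 5}  B2 = {1, 2, 5}  B3 = {2, 3, 5}  B4 = {2, 3, 6}
Tree: B1–B2, B2–B3, B3–B4

The largest bag has 3 vertices, giving width 2; this decomposition certifies tw(G) ≤ 2. For the lower bound, G contains the cycle 4–1–2–5–4, so G is not a forest; only forests have treewidth ≤ 1, hence tw(G) ≥ 2. Hence tw(G) = 2 exactly.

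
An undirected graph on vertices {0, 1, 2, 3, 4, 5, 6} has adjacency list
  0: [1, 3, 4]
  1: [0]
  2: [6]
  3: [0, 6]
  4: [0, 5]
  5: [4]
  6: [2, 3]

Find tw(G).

1

A width-1 tree decomposition is:
Bags: B1 = {3, 6}  B2 = {0, 3}  B3 = {0, 4}  B4 = {4, 5}  B5 = {0, 1}  B6 = {2, 6}
Tree: B1–B2, B2–B3, B3–B4, B2–B5, B1–B6
Each bag holds 2 vertices, so the decomposition has width 1, which upper-bounds the treewidth. Any graph with an edge has treewidth ≥ 1, and G has the edge 3–6. The upper and lower bounds meet at 1, so that is the treewidth.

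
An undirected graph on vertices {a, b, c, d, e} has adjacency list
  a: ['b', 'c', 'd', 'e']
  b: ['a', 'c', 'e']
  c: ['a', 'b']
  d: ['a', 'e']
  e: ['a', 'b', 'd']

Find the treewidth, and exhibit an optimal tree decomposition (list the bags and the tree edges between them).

Treewidth 2.
Bags: B1 = {a, b, e}  B2 = {a, b, c}  B3 = {a, d, e}
Tree: B1–B2, B1–B3

The largest bag has 3 vertices, giving width 2; this decomposition certifies tw(G) ≤ 2. On the other hand G contains the 3-clique {a, d, e}. A clique must lie in a single bag of any decomposition, so no decomposition can have width below 2. Therefore the treewidth is 2.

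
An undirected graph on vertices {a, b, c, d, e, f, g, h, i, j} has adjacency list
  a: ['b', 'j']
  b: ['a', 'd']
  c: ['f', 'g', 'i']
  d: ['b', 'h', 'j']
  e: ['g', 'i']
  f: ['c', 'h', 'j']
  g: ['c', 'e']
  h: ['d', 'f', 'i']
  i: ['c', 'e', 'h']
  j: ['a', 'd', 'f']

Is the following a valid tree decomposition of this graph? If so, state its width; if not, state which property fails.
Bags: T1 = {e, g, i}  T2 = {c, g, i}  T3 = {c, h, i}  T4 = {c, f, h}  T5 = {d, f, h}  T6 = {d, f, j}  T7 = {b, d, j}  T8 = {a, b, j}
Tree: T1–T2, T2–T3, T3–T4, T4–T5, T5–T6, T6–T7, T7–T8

Every vertex of G appears in some bag (union = {a, b, c, d, e, f, g, h, i, j}); every edge is covered by a bag; and for each vertex v the set of bags containing v is connected in the bag tree. The decomposition is therefore valid. The largest bag has 3 vertices, so the width is 2.

Yes; width 2.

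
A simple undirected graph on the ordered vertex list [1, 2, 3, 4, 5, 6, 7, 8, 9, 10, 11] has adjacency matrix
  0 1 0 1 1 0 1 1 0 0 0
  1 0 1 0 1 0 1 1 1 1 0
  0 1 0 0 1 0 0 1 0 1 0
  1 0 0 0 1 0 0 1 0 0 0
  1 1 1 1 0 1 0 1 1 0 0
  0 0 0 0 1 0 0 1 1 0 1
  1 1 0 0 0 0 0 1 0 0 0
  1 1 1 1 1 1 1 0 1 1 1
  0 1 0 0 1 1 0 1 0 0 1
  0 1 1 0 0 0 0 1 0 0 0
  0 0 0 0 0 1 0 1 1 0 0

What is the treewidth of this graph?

A width-3 tree decomposition is:
Bags: B1 = {1, 2, 5, 8}  B2 = {1, 4, 5, 8}  B3 = {2, 3, 5, 8}  B4 = {2, 5, 8, 9}  B5 = {1, 2, 7, 8}  B6 = {5, 6, 8, 9}  B7 = {6, 8, 9, 11}  B8 = {2, 3, 8, 10}
Tree: B1–B2, B1–B3, B1–B4, B1–B5, B4–B6, B6–B7, B3–B8
Each bag holds 4 vertices, so the decomposition has width 3, which upper-bounds the treewidth. On the other hand G contains the 4-clique {2, 3, 8, 10}. A clique must lie in a single bag of any decomposition, so no decomposition can have width below 3. Therefore the treewidth is 3.

3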